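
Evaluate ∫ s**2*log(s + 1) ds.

s**3*log(s + 1)/3 - s**3/9 + s**2/6 - s/3 + log(s + 1)/3 + C

Use integration by parts with u = log(s + 1), dv = s**2 ds.
Then du = 1/(s + 1) ds and v = s**3/3.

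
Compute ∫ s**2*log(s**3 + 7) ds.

Let u = s**3 + 7, so du = (3*s**2) ds.
The integral becomes (1/3)·∫ log(u) du; integrate by parts with u′=log(u), dv′=du.

s**3*log(s**3 + 7)/3 - s**3/3 + 7*log(s**3 + 7)/3 + C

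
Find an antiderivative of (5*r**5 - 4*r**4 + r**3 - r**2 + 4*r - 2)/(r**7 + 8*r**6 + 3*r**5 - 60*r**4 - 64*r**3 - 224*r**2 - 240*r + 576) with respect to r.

Factor the denominator: (r - 3)*(r - 1)*(r + 2)*(r + 4)*(r + 6)*(r**2 + 4).
Partial-fraction decomposition: (609*r - 656)/(5200*(r**2 + 4)) - 22171/(10080*(r + 6)) + 3121/(1400*(r + 4)) - 41/(160*(r + 2)) - 1/(350*(r - 1)) + 919/(8190*(r - 3)).
Integrate each term; A/(r−a) gives A·log|r−a|; the (Br+D)/(r²+p²) term gives a log and an atan.

919*log(r - 3)/8190 - log(r - 1)/350 - 41*log(r + 2)/160 + 3121*log(r + 4)/1400 - 22171*log(r + 6)/10080 + 609*log(r**2 + 4)/10400 - 41*atan(r/2)/650 + C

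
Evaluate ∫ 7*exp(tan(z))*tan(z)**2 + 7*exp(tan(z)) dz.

Let u = tan(z), so du = (tan(z)**2 + 1) dz.
Rewriting, the integral becomes 7·∫ e^u du = 7·e^u.
Substituting back, u = tan(z).

7*exp(tan(z)) + C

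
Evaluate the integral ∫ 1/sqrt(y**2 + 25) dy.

Substitute y = 5·tan(θ), so dy = 5·sec(θ)^2 dθ and the radical becomes sqrt(y**2 + 25) = 5·sec(θ) by the Pythagorean identity.
Integrate the resulting trig expression in θ, then back-substitute tan(θ) = y/5, sec(θ) = sqrt(y**2 + 25)/5 (absorbing any constant into C).

log(y + sqrt(y**2 + 25)) + C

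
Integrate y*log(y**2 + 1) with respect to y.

Let u = y**2 + 1, so du = (2*y) dy.
The integral becomes (1/2)·∫ log(u) du; integrate by parts with u′=log(u), dv′=du.

y**2*log(y**2 + 1)/2 - y**2/2 + log(y**2 + 1)/2 + C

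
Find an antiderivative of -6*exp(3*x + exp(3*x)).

Let u = exp(3*x), so du = (3*exp(3*x)) dx.
Rewriting, the integral becomes -2·∫ e^u du = -2·e^u.
Substituting back, u = exp(3*x).

-2*exp(exp(3*x)) + C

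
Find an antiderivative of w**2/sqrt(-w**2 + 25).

-w*sqrt(-w**2 + 25)/2 + 25*asin(w/5)/2 + C

Substitute w = 5·sin(θ), so dw = 5·cos(θ) dθ and the radical becomes sqrt(-w**2 + 25) = 5·cos(θ) by the Pythagorean identity.
Integrate the resulting trig expression in θ, then back-substitute θ = asin(w/5), sin(θ) = w/5, cos(θ) = sqrt(-w**2 + 25)/5 (absorbing any constant into C).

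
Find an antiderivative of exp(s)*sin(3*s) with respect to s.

exp(s)*sin(3*s)/10 - 3*exp(s)*cos(3*s)/10 + C

Let I denote the integral. Integrate by parts with u = sin(3*s), dv = exp(s) ds, so v = exp(s): I = exp(s)*sin(3*s) − 3·∫ exp(s)*cos(3*s) ds.
Apply parts again with u = cos(3*s), dv = exp(s) ds: ∫ exp(s)*cos(3*s) ds = exp(s)*cos(3*s) + 3·I. Substituting back brings back I: I = exp(s)*sin(3*s) - 3*exp(s)*cos(3*s) − 9·I.
Solving for I: (1 + 9)·I equals the remaining terms, so I = (1/10)·(exp(s)*sin(3*s) - 3*exp(s)*cos(3*s)).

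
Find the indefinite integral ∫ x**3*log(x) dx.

x**4*log(x)/4 - x**4/16 + C

Use integration by parts with u = log(x), dv = x**3 dx.
Then du = 1/x dx and v = x**4/4.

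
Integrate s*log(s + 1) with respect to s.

s**2*log(s + 1)/2 - s**2/4 + s/2 - log(s + 1)/2 + C

Use integration by parts with u = log(s + 1), dv = s ds.
Then du = 1/(s + 1) ds and v = s**2/2.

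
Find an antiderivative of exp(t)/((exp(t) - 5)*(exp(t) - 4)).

log(exp(t) - 5) - log(exp(t) - 4) + C

Let u = e^t, du = e^t dt.
The integral becomes ∫ du/((u-4)(u-5)); decompose into partial fractions.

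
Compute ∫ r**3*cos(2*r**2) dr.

Let u = r², du = 2r dr; rewrite as (1/2)∫ u^1·cos(2u) du.
Now integrate by parts 1 time.

r**2*sin(2*r**2)/4 + cos(2*r**2)/8 + C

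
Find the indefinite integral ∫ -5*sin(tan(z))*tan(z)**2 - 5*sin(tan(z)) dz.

Let u = tan(z), so du = (tan(z)**2 + 1) dz.
Rewriting, the integral becomes -5·∫ sin(u) du = -5·-cos(u).
Substituting back, u = tan(z).

5*cos(tan(z)) + C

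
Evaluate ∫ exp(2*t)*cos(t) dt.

Let I denote the integral. Integrate by parts with u = cos(t), dv = exp(2*t) dt, so v = exp(2*t)/2: I = exp(2*t)*cos(t)/2 + (1/2)·∫ exp(2*t)*sin(t) dt.
Apply parts again with u = sin(t), dv = exp(2*t) dt: ∫ exp(2*t)*sin(t) dt = exp(2*t)*sin(t)/2 − (1/2)·I. Substituting back brings back I: I = exp(2*t)*sin(t)/4 + exp(2*t)*cos(t)/2 − (1/4)·I.
Solving for I: (1 + 1/4)·I equals the remaining terms, so I = (4/5)·(exp(2*t)*sin(t)/4 + exp(2*t)*cos(t)/2).

exp(2*t)*sin(t)/5 + 2*exp(2*t)*cos(t)/5 + C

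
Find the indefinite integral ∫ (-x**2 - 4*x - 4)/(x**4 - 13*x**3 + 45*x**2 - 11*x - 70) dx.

-81*log(x - 7)/80 + 49*log(x - 5)/36 - 16*log(x - 2)/45 + log(x + 1)/144 + C

Factor the denominator: (x - 7)*(x - 5)*(x - 2)*(x + 1).
Partial-fraction decomposition: 1/(144*(x + 1)) - 16/(45*(x - 2)) + 49/(36*(x - 5)) - 81/(80*(x - 7)).
Integrate each term: A/(x−a) contributes A·log|x−a|.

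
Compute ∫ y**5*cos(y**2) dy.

y**4*sin(y**2)/2 + y**2*cos(y**2) - sin(y**2) + C

Let u = y², du = 2y dy; rewrite as (1/2)∫ u^2·cos(1u) du.
Now integrate by parts 2 times.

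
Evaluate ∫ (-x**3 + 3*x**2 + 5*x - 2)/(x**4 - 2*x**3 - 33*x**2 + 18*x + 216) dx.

-8*log(x - 6)/27 - 13*log(x - 3)/126 + 37*log(x + 3)/54 - 9*log(x + 4)/7 + C

Factor the denominator: (x - 6)*(x - 3)*(x + 3)*(x + 4).
Partial-fraction decomposition: -9/(7*(x + 4)) + 37/(54*(x + 3)) - 13/(126*(x - 3)) - 8/(27*(x - 6)).
Integrate each term: A/(x−a) contributes A·log|x−a|.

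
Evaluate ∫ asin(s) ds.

s*asin(s) + sqrt(-s**2 + 1) + C

Use integration by parts with u = arcsin(s), dv = ds.
Then du = 1/sqrt(-s**2 + 1) ds.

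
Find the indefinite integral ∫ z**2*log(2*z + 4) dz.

Use integration by parts with u = log(2*z + 4), dv = z**2 dz.
Then du = 2/(2*z + 4) dz and v = z**3/3.

z**3*log(2*z + 4)/3 - z**3/9 + z**2/3 - 4*z/3 + 8*log(z + 2)/3 + C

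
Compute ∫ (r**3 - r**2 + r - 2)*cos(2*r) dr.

r**3*sin(2*r)/2 - r**2*sin(2*r)/2 + 3*r**2*cos(2*r)/4 - r*sin(2*r)/4 - r*cos(2*r)/2 - 3*sin(2*r)/4 - cos(2*r)/8 + C

Use integration by parts with u = r**3 - r**2 + r - 2, dv = cos(2*r) dr, so v = sin(2*r)/2.
Apply parts 3 times (tabular method): alternate signs, differentiate u down to 0, integrate dv up.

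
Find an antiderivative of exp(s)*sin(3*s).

Let I denote the integral. Integrate by parts with u = sin(3*s), dv = exp(s) ds, so v = exp(s): I = exp(s)*sin(3*s) − 3·∫ exp(s)*cos(3*s) ds.
Apply parts again with u = cos(3*s), dv = exp(s) ds: ∫ exp(s)*cos(3*s) ds = exp(s)*cos(3*s) + 3·I. Substituting back brings back I: I = exp(s)*sin(3*s) - 3*exp(s)*cos(3*s) − 9·I.
Solving for I: (1 + 9)·I equals the remaining terms, so I = (1/10)·(exp(s)*sin(3*s) - 3*exp(s)*cos(3*s)).

exp(s)*sin(3*s)/10 - 3*exp(s)*cos(3*s)/10 + C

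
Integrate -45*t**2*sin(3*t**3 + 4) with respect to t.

Let u = 3*t**3 + 4, so du = (9*t**2) dt.
Rewriting, the integral becomes -5·∫ sin(u) du = -5·-cos(u).
Substituting back, u = 3*t**3 + 4.

5*cos(3*t**3 + 4) + C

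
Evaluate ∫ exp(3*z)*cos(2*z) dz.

2*exp(3*z)*sin(2*z)/13 + 3*exp(3*z)*cos(2*z)/13 + C

Let I denote the integral. Integrate by parts with u = cos(2*z), dv = exp(3*z) dz, so v = exp(3*z)/3: I = exp(3*z)*cos(2*z)/3 + (2/3)·∫ exp(3*z)*sin(2*z) dz.
Apply parts again with u = sin(2*z), dv = exp(3*z) dz: ∫ exp(3*z)*sin(2*z) dz = exp(3*z)*sin(2*z)/3 − (2/3)·I. Substituting back brings back I: I = 2*exp(3*z)*sin(2*z)/9 + exp(3*z)*cos(2*z)/3 − (4/9)·I.
Solving for I: (1 + 4/9)·I equals the remaining terms, so I = (9/13)·(2*exp(3*z)*sin(2*z)/9 + exp(3*z)*cos(2*z)/3).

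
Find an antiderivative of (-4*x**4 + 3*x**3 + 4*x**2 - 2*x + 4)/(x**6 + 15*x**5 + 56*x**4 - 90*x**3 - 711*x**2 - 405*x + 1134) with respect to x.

-209*log(x - 3)/6480 - 5*log(x - 1)/1792 + 3281*log(x + 3)/1728 - 5672*log(x + 6)/567 + 10419*log(x + 7)/1280 + 359/(288*x + 864) + C

Factor the denominator: (x - 3)*(x - 1)*(x + 3)**2*(x + 6)*(x + 7).
Partial-fraction decomposition: 10419/(1280*(x + 7)) - 5672/(567*(x + 6)) + 3281/(1728*(x + 3)) - 359/(288*(x + 3)**2) - 5/(1792*(x - 1)) - 209/(6480*(x - 3)).
Integrate each term; A/(x−a) gives A·log|x−a|; A/(x−a)² gives −A/(x−a).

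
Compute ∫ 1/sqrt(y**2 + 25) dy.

log(y + sqrt(y**2 + 25)) + C

Substitute y = 5·tan(θ), so dy = 5·sec(θ)^2 dθ and the radical becomes sqrt(y**2 + 25) = 5·sec(θ) by the Pythagorean identity.
Integrate the resulting trig expression in θ, then back-substitute tan(θ) = y/5, sec(θ) = sqrt(y**2 + 25)/5 (absorbing any constant into C).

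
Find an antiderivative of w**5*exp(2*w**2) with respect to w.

Let u = w², du = 2w dw; rewrite as (1/2)∫ u^2·exp(2u) du.
Now integrate by parts 2 times.

(2*w**4 - 2*w**2 + 1)*exp(2*w**2)/8 + C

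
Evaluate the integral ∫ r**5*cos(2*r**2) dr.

Let u = r², du = 2r dr; rewrite as (1/2)∫ u^2·cos(2u) du.
Now integrate by parts 2 times.

r**4*sin(2*r**2)/4 + r**2*cos(2*r**2)/4 - sin(2*r**2)/8 + C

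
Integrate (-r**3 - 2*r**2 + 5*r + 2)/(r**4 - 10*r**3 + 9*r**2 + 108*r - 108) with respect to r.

Factor the denominator: (r - 6)**2*(r - 1)*(r + 3).
Partial-fraction decomposition: 1/(81*(r + 3)) + 1/(25*(r - 1)) - 2131/(2025*(r - 6)) - 256/(45*(r - 6)**2).
Integrate each term; A/(r−a) gives A·log|r−a|; A/(r−a)² gives −A/(r−a).

-2131*log(r - 6)/2025 + log(r - 1)/25 + log(r + 3)/81 + 256/(45*r - 270) + C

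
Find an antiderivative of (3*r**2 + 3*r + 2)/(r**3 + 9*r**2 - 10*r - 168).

Factor the denominator: (r - 4)*(r + 6)*(r + 7).
Partial-fraction decomposition: 128/(11*(r + 7)) - 46/(5*(r + 6)) + 31/(55*(r - 4)).
Integrate each term: A/(r−a) contributes A·log|r−a|.

31*log(r - 4)/55 - 46*log(r + 6)/5 + 128*log(r + 7)/11 + C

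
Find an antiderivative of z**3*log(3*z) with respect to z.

z**4*(log(z) + log(3))/4 - z**4/16 + C

Use integration by parts with u = log(3*z), dv = z**3 dz.
Then du = 1/z dz and v = z**4/4.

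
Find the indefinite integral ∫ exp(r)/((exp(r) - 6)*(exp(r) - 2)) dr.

Let u = e^r, du = e^r dr.
The integral becomes ∫ du/((u-2)(u-6)); decompose into partial fractions.

log(exp(r) - 6)/4 - log(exp(r) - 2)/4 + C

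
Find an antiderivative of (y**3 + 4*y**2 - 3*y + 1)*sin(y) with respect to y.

Use integration by parts with u = y**3 + 4*y**2 - 3*y + 1, dv = sin(y) dy, so v = -cos(y).
Apply parts 3 times (tabular method): alternate signs, differentiate u down to 0, integrate dv up.

-y**3*cos(y) + 3*y**2*sin(y) - 4*y**2*cos(y) + 8*y*sin(y) + 9*y*cos(y) - 9*sin(y) + 7*cos(y) + C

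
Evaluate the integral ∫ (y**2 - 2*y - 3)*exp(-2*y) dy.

(-2*y**2 + 2*y + 7)*exp(-2*y)/4 + C

Use integration by parts with u = y**2 - 2*y - 3, dv = exp(-2*y) dy, so v = -exp(-2*y)/2.
Apply parts 2 times (tabular method): alternate signs, differentiate u down to 0, integrate dv up.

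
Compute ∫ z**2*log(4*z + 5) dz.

Use integration by parts with u = log(4*z + 5), dv = z**2 dz.
Then du = 4/(4*z + 5) dz and v = z**3/3.

z**3*log(4*z + 5)/3 - z**3/9 + 5*z**2/24 - 25*z/48 + 125*log(4*z + 5)/192 + C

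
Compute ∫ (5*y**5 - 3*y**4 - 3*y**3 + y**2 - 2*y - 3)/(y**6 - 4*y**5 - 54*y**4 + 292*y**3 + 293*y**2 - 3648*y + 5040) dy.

13387*log(y - 5)/432 - 4165*log(y - 4)/88 + 24011*log(y - 3)/1225 - 5675*log(y + 4)/10584 + 90149*log(y + 7)/39600 - 891/(140*y - 420) + C

Factor the denominator: (y - 5)*(y - 4)*(y - 3)**2*(y + 4)*(y + 7).
Partial-fraction decomposition: 90149/(39600*(y + 7)) - 5675/(10584*(y + 4)) + 24011/(1225*(y - 3)) + 891/(140*(y - 3)**2) - 4165/(88*(y - 4)) + 13387/(432*(y - 5)).
Integrate each term; A/(y−a) gives A·log|y−a|; A/(y−a)² gives −A/(y−a).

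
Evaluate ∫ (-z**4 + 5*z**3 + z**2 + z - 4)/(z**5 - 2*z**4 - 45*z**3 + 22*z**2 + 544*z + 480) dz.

-89*log(z - 6)/350 - 13*log(z - 5)/243 - 5*log(z + 1)/189 - 8089*log(z + 4)/12150 - 284/(135*z + 540) + C

Factor the denominator: (z - 6)*(z - 5)*(z + 1)*(z + 4)**2.
Partial-fraction decomposition: -8089/(12150*(z + 4)) + 284/(135*(z + 4)**2) - 5/(189*(z + 1)) - 13/(243*(z - 5)) - 89/(350*(z - 6)).
Integrate each term; A/(z−a) gives A·log|z−a|; A/(z−a)² gives −A/(z−a).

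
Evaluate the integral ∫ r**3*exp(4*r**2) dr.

Let u = r², du = 2r dr; rewrite as (1/2)∫ u^1·exp(4u) du.
Now integrate by parts 1 time.

(4*r**2 - 1)*exp(4*r**2)/32 + C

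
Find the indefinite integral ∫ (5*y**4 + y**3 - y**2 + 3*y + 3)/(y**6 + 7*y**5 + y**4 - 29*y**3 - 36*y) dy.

Factor the denominator: y*(y - 2)*(y + 3)*(y + 6)*(y**2 + 1).
Partial-fraction decomposition: (389*y - 77)/(1850*(y**2 + 1)) - 2071/(1776*(y + 6)) + 121/(150*(y + 3)) + 93/(400*(y - 2)) - 1/(12*y).
Integrate each term; A/(y−a) gives A·log|y−a|; the (By+D)/(y²+p²) term gives a log and an atan.

-log(y)/12 + 93*log(y - 2)/400 + 121*log(y + 3)/150 - 2071*log(y + 6)/1776 + 389*log(y**2 + 1)/3700 - 77*atan(y)/1850 + C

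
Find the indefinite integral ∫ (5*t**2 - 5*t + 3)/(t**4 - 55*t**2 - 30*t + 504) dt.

Factor the denominator: (t - 7)*(t - 3)*(t + 4)*(t + 6).
Partial-fraction decomposition: -71/(78*(t + 6)) + 103/(154*(t + 4)) - 11/(84*(t - 3)) + 213/(572*(t - 7)).
Integrate each term: A/(t−a) contributes A·log|t−a|.

213*log(t - 7)/572 - 11*log(t - 3)/84 + 103*log(t + 4)/154 - 71*log(t + 6)/78 + C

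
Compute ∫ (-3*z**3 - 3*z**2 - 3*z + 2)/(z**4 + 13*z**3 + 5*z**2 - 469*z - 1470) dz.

-772*log(z - 6)/1859 - 317*log(z + 5)/44 + 3123*log(z + 7)/676 - 905/(26*z + 182) + C

Factor the denominator: (z - 6)*(z + 5)*(z + 7)**2.
Partial-fraction decomposition: 3123/(676*(z + 7)) + 905/(26*(z + 7)**2) - 317/(44*(z + 5)) - 772/(1859*(z - 6)).
Integrate each term; A/(z−a) gives A·log|z−a|; A/(z−a)² gives −A/(z−a).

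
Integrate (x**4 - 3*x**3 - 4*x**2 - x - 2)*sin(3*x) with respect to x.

-x**4*cos(3*x)/3 + 4*x**3*sin(3*x)/9 + x**3*cos(3*x) - x**2*sin(3*x) + 16*x**2*cos(3*x)/9 - 32*x*sin(3*x)/27 - x*cos(3*x)/3 + sin(3*x)/9 + 22*cos(3*x)/81 + C

Use integration by parts with u = x**4 - 3*x**3 - 4*x**2 - x - 2, dv = sin(3*x) dx, so v = -cos(3*x)/3.
Apply parts 4 times (tabular method): alternate signs, differentiate u down to 0, integrate dv up.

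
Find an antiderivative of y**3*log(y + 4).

Use integration by parts with u = log(y + 4), dv = y**3 dy.
Then du = 1/(y + 4) dy and v = y**4/4.

y**4*log(y + 4)/4 - y**4/16 + y**3/3 - 2*y**2 + 16*y - 64*log(y + 4) + C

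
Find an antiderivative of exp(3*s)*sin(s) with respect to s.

Let I denote the integral. Integrate by parts with u = sin(s), dv = exp(3*s) ds, so v = exp(3*s)/3: I = exp(3*s)*sin(s)/3 − (1/3)·∫ exp(3*s)*cos(s) ds.
Apply parts again with u = cos(s), dv = exp(3*s) ds: ∫ exp(3*s)*cos(s) ds = exp(3*s)*cos(s)/3 + (1/3)·I. Substituting back brings back I: I = exp(3*s)*sin(s)/3 - exp(3*s)*cos(s)/9 − (1/9)·I.
Solving for I: (1 + 1/9)·I equals the remaining terms, so I = (9/10)·(exp(3*s)*sin(s)/3 - exp(3*s)*cos(s)/9).

3*exp(3*s)*sin(s)/10 - exp(3*s)*cos(s)/10 + C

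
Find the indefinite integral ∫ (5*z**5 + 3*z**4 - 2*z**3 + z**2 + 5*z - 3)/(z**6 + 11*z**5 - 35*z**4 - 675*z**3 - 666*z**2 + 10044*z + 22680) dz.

Factor the denominator: (z - 6)*(z - 5)*(z + 3)*(z + 6)**2*(z + 7).
Partial-fraction decomposition: 76135/(624*(z + 7)) - 2050475/(17424*(z + 6)) + 11519/(132*(z + 6)**2) - 103/(288*(z + 3)) - 17297/(11616*(z - 5)) + 4711/(1872*(z - 6)).
Integrate each term; A/(z−a) gives A·log|z−a|; A/(z−a)² gives −A/(z−a).

4711*log(z - 6)/1872 - 17297*log(z - 5)/11616 - 103*log(z + 3)/288 - 2050475*log(z + 6)/17424 + 76135*log(z + 7)/624 - 11519/(132*z + 792) + C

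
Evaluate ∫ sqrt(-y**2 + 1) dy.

y*sqrt(-y**2 + 1)/2 + asin(y)/2 + C

Substitute y = sin(θ), so dy = cos(θ) dθ and the radical becomes sqrt(-y**2 + 1) = cos(θ) by the Pythagorean identity.
Integrate the resulting trig expression in θ, then back-substitute θ = asin(y), sin(θ) = y, cos(θ) = sqrt(-y**2 + 1) (absorbing any constant into C).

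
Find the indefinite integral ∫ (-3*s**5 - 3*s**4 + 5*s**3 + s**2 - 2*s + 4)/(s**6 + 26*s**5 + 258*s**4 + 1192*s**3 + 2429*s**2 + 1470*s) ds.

2*log(s)/735 - log(s + 1)/360 + 3457*log(s + 5)/40 - 9206*log(s + 6)/15 + 231220*log(s + 7)/441 - 20785/(42*s + 294) + C

Factor the denominator: s*(s + 1)*(s + 5)*(s + 6)*(s + 7)**2.
Partial-fraction decomposition: 231220/(441*(s + 7)) + 20785/(42*(s + 7)**2) - 9206/(15*(s + 6)) + 3457/(40*(s + 5)) - 1/(360*(s + 1)) + 2/(735*s).
Integrate each term; A/(s−a) gives A·log|s−a|; A/(s−a)² gives −A/(s−a).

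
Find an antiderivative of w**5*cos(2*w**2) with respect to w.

w**4*sin(2*w**2)/4 + w**2*cos(2*w**2)/4 - sin(2*w**2)/8 + C

Let u = w², du = 2w dw; rewrite as (1/2)∫ u^2·cos(2u) du.
Now integrate by parts 2 times.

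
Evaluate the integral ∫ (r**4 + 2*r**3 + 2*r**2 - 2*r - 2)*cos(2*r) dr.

r**4*sin(2*r)/2 + r**3*sin(2*r) + r**3*cos(2*r) - r**2*sin(2*r)/2 + 3*r**2*cos(2*r)/2 - 5*r*sin(2*r)/2 - r*cos(2*r)/2 - 3*sin(2*r)/4 - 5*cos(2*r)/4 + C

Use integration by parts with u = r**4 + 2*r**3 + 2*r**2 - 2*r - 2, dv = cos(2*r) dr, so v = sin(2*r)/2.
Apply parts 4 times (tabular method): alternate signs, differentiate u down to 0, integrate dv up.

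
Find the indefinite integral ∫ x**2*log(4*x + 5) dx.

x**3*log(4*x + 5)/3 - x**3/9 + 5*x**2/24 - 25*x/48 + 125*log(4*x + 5)/192 + C

Use integration by parts with u = log(4*x + 5), dv = x**2 dx.
Then du = 4/(4*x + 5) dx and v = x**3/3.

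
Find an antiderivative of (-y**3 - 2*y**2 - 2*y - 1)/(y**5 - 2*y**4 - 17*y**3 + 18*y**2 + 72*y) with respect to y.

-log(y)/72 - 5*log(y - 4)/8 + 26*log(y - 3)/45 - log(y + 2)/20 + log(y + 3)/9 + C

Factor the denominator: y*(y - 4)*(y - 3)*(y + 2)*(y + 3).
Partial-fraction decomposition: 1/(9*(y + 3)) - 1/(20*(y + 2)) + 26/(45*(y - 3)) - 5/(8*(y - 4)) - 1/(72*y).
Integrate each term: A/(y−a) contributes A·log|y−a|.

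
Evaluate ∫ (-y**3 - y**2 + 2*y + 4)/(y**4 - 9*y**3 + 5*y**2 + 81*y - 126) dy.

-187*log(y - 7)/100 + 13*log(y - 3)/12 - 4*log(y - 2)/25 - 4*log(y + 3)/75 + C

Factor the denominator: (y - 7)*(y - 3)*(y - 2)*(y + 3).
Partial-fraction decomposition: -4/(75*(y + 3)) - 4/(25*(y - 2)) + 13/(12*(y - 3)) - 187/(100*(y - 7)).
Integrate each term: A/(y−a) contributes A·log|y−a|.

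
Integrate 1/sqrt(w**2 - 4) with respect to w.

Substitute w = 2·sec(θ), so dw = 2·sec(θ)*tan(θ) dθ and the radical becomes sqrt(w**2 - 4) = 2·tan(θ) by the Pythagorean identity.
Integrate the resulting trig expression in θ, then back-substitute sec(θ) = w/2, tan(θ) = sqrt(w**2 - 4)/2 (absorbing any constant into C).

log(w + sqrt(w**2 - 4)) + C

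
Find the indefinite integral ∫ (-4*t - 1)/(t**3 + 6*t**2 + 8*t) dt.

-log(t)/8 - 7*log(t + 2)/4 + 15*log(t + 4)/8 + C

Factor the denominator: t*(t + 2)*(t + 4).
Partial-fraction decomposition: 15/(8*(t + 4)) - 7/(4*(t + 2)) - 1/(8*t).
Integrate each term: A/(t−a) contributes A·log|t−a|.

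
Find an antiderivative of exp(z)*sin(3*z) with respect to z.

Let I denote the integral. Integrate by parts with u = sin(3*z), dv = exp(z) dz, so v = exp(z): I = exp(z)*sin(3*z) − 3·∫ exp(z)*cos(3*z) dz.
Apply parts again with u = cos(3*z), dv = exp(z) dz: ∫ exp(z)*cos(3*z) dz = exp(z)*cos(3*z) + 3·I. Substituting back brings back I: I = exp(z)*sin(3*z) - 3*exp(z)*cos(3*z) − 9·I.
Solving for I: (1 + 9)·I equals the remaining terms, so I = (1/10)·(exp(z)*sin(3*z) - 3*exp(z)*cos(3*z)).

exp(z)*sin(3*z)/10 - 3*exp(z)*cos(3*z)/10 + C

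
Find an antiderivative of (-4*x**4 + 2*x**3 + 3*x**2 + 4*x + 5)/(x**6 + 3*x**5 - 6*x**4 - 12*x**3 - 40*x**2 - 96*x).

Factor the denominator: x*(x - 3)*(x + 2)*(x + 4)*(x**2 + 4).
Partial-fraction decomposition: -(139*x + 170)/(416*(x**2 + 4)) + 223/(224*(x + 4)) - 71/(160*(x + 2)) - 226/(1365*(x - 3)) - 5/(96*x).
Integrate each term; A/(x−a) gives A·log|x−a|; the (Bx+D)/(x²+p²) term gives a log and an atan.

-5*log(x)/96 - 226*log(x - 3)/1365 - 71*log(x + 2)/160 + 223*log(x + 4)/224 - 139*log(x**2 + 4)/832 - 85*atan(x/2)/416 + C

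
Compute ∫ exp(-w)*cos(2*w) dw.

Let I denote the integral. Integrate by parts with u = cos(2*w), dv = exp(-w) dw, so v = -exp(-w): I = -exp(-w)*cos(2*w) − 2·∫ exp(-w)*sin(2*w) dw.
Apply parts again with u = sin(2*w), dv = exp(-w) dw: ∫ exp(-w)*sin(2*w) dw = -exp(-w)*sin(2*w) + 2·I. Substituting back brings back I: I = 2*exp(-w)*sin(2*w) - exp(-w)*cos(2*w) − 4·I.
Solving for I: (1 + 4)·I equals the remaining terms, so I = (1/5)·(2*exp(-w)*sin(2*w) - exp(-w)*cos(2*w)).

2*exp(-w)*sin(2*w)/5 - exp(-w)*cos(2*w)/5 + C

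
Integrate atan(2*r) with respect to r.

Use integration by parts with u = arctan(2*r), dv = dr.
Then du = 2/(4*r**2 + 1) dr.

r*atan(2*r) - log(4*r**2 + 1)/4 + C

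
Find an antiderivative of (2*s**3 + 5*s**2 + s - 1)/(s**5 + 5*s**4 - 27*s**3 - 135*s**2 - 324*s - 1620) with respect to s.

617*log(s - 6)/5940 + 131*log(s + 5)/374 - 259*log(s + 6)/540 + 13*log(s**2 + 9)/1020 + 383*atan(s/3)/4590 + C

Factor the denominator: (s - 6)*(s + 5)*(s + 6)*(s**2 + 9).
Partial-fraction decomposition: (39*s + 383)/(1530*(s**2 + 9)) - 259/(540*(s + 6)) + 131/(374*(s + 5)) + 617/(5940*(s - 6)).
Integrate each term; A/(s−a) gives A·log|s−a|; the (Bs+D)/(s²+p²) term gives a log and an atan.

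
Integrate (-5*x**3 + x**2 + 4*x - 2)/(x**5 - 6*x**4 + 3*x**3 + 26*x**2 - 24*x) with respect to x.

log(x)/12 - 145*log(x - 4)/36 + 58*log(x - 3)/15 - log(x - 1)/9 + 17*log(x + 2)/90 + C

Factor the denominator: x*(x - 4)*(x - 3)*(x - 1)*(x + 2).
Partial-fraction decomposition: 17/(90*(x + 2)) - 1/(9*(x - 1)) + 58/(15*(x - 3)) - 145/(36*(x - 4)) + 1/(12*x).
Integrate each term: A/(x−a) contributes A·log|x−a|.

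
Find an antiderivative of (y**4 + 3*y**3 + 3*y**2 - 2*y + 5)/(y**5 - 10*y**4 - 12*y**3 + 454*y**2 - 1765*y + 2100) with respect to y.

Factor the denominator: (y - 5)**2*(y - 4)*(y - 3)*(y + 7).
Partial-fraction decomposition: 769/(7920*(y + 7)) - 47/(10*(y - 3)) + 493/(11*(y - 4)) - 5647/(144*(y - 5)) + 535/(12*(y - 5)**2).
Integrate each term; A/(y−a) gives A·log|y−a|; A/(y−a)² gives −A/(y−a).

-5647*log(y - 5)/144 + 493*log(y - 4)/11 - 47*log(y - 3)/10 + 769*log(y + 7)/7920 - 535/(12*y - 60) + C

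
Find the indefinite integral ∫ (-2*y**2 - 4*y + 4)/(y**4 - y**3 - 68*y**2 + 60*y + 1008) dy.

Factor the denominator: (y - 6)**2*(y + 4)*(y + 7).
Partial-fraction decomposition: 22/(169*(y + 7)) - 1/(25*(y + 4)) - 381/(4225*(y - 6)) - 46/(65*(y - 6)**2).
Integrate each term; A/(y−a) gives A·log|y−a|; A/(y−a)² gives −A/(y−a).

-381*log(y - 6)/4225 - log(y + 4)/25 + 22*log(y + 7)/169 + 46/(65*y - 390) + C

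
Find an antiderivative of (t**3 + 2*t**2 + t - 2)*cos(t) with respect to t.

Use integration by parts with u = t**3 + 2*t**2 + t - 2, dv = cos(t) dt, so v = sin(t).
Apply parts 3 times (tabular method): alternate signs, differentiate u down to 0, integrate dv up.

t**3*sin(t) + 2*t**2*sin(t) + 3*t**2*cos(t) - 5*t*sin(t) + 4*t*cos(t) - 6*sin(t) - 5*cos(t) + C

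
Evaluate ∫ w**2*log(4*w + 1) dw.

w**3*log(4*w + 1)/3 - w**3/9 + w**2/24 - w/48 + log(4*w + 1)/192 + C

Use integration by parts with u = log(4*w + 1), dv = w**2 dw.
Then du = 4/(4*w + 1) dw and v = w**3/3.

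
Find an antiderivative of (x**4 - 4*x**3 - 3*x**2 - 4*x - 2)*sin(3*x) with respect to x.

-x**4*cos(3*x)/3 + 4*x**3*sin(3*x)/9 + 4*x**3*cos(3*x)/3 - 4*x**2*sin(3*x)/3 + 13*x**2*cos(3*x)/9 - 26*x*sin(3*x)/27 + 4*x*cos(3*x)/9 - 4*sin(3*x)/27 + 28*cos(3*x)/81 + C

Use integration by parts with u = x**4 - 4*x**3 - 3*x**2 - 4*x - 2, dv = sin(3*x) dx, so v = -cos(3*x)/3.
Apply parts 4 times (tabular method): alternate signs, differentiate u down to 0, integrate dv up.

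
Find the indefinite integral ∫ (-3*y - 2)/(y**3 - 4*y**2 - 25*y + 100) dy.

-17*log(y - 5)/10 + 14*log(y - 4)/9 + 13*log(y + 5)/90 + C

Factor the denominator: (y - 5)*(y - 4)*(y + 5).
Partial-fraction decomposition: 13/(90*(y + 5)) + 14/(9*(y - 4)) - 17/(10*(y - 5)).
Integrate each term: A/(y−a) contributes A·log|y−a|.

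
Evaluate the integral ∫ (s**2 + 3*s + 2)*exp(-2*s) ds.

(-s**2 - 4*s - 4)*exp(-2*s)/2 + C

Use integration by parts with u = s**2 + 3*s + 2, dv = exp(-2*s) ds, so v = -exp(-2*s)/2.
Apply parts 2 times (tabular method): alternate signs, differentiate u down to 0, integrate dv up.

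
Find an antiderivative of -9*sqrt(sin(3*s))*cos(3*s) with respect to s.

-2*sin(3*s)**(3/2) + C

Let u = sin(3*s), so du = (3*cos(3*s)) ds.
Rewriting, the integral becomes -3·∫ √u du = -3·(2/3)u^(3/2).
Substituting back, u = sin(3*s).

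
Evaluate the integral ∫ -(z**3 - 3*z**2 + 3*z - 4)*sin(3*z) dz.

Use integration by parts with u = z**3 - 3*z**2 + 3*z - 4, dv = -sin(3*z) dz, so v = cos(3*z)/3.
Apply parts 3 times (tabular method): alternate signs, differentiate u down to 0, integrate dv up.

z**3*cos(3*z)/3 - z**2*sin(3*z)/3 - z**2*cos(3*z) + 2*z*sin(3*z)/3 + 7*z*cos(3*z)/9 - 7*sin(3*z)/27 - 10*cos(3*z)/9 + C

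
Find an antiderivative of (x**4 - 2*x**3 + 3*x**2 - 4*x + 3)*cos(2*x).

Use integration by parts with u = x**4 - 2*x**3 + 3*x**2 - 4*x + 3, dv = cos(2*x) dx, so v = sin(2*x)/2.
Apply parts 4 times (tabular method): alternate signs, differentiate u down to 0, integrate dv up.

x**4*sin(2*x)/2 - x**3*sin(2*x) + x**3*cos(2*x) - 3*x**2*cos(2*x)/2 - x*sin(2*x)/2 + 3*sin(2*x)/2 - cos(2*x)/4 + C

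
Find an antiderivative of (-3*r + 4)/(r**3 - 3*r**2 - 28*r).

-log(r)/7 - 17*log(r - 7)/77 + 4*log(r + 4)/11 + C

Factor the denominator: r*(r - 7)*(r + 4).
Partial-fraction decomposition: 4/(11*(r + 4)) - 17/(77*(r - 7)) - 1/(7*r).
Integrate each term: A/(r−a) contributes A·log|r−a|.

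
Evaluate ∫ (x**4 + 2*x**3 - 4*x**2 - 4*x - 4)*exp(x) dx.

(x**4 - 2*x**3 + 2*x**2 - 8*x + 4)*exp(x) + C

Use integration by parts with u = x**4 + 2*x**3 - 4*x**2 - 4*x - 4, dv = exp(x) dx, so v = exp(x).
Apply parts 4 times (tabular method): alternate signs, differentiate u down to 0, integrate dv up.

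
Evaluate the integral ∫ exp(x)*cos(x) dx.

Let I denote the integral. Integrate by parts with u = cos(x), dv = exp(x) dx, so v = exp(x): I = exp(x)*cos(x) + ∫ exp(x)*sin(x) dx.
Apply parts again with u = sin(x), dv = exp(x) dx: ∫ exp(x)*sin(x) dx = exp(x)*sin(x) − I. Substituting back brings back I: I = exp(x)*sin(x) + exp(x)*cos(x) − I.
Solving for I: (1 + 1)·I equals the remaining terms, so I = (1/2)·(exp(x)*sin(x) + exp(x)*cos(x)).

exp(x)*sin(x)/2 + exp(x)*cos(x)/2 + C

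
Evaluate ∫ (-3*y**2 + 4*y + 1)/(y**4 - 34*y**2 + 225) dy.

Factor the denominator: (y - 5)*(y - 3)*(y + 3)*(y + 5).
Partial-fraction decomposition: 47/(80*(y + 5)) - 19/(48*(y + 3)) + 7/(48*(y - 3)) - 27/(80*(y - 5)).
Integrate each term: A/(y−a) contributes A·log|y−a|.

-27*log(y - 5)/80 + 7*log(y - 3)/48 - 19*log(y + 3)/48 + 47*log(y + 5)/80 + C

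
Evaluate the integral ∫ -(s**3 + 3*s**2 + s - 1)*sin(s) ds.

Use integration by parts with u = s**3 + 3*s**2 + s - 1, dv = -sin(s) ds, so v = cos(s).
Apply parts 3 times (tabular method): alternate signs, differentiate u down to 0, integrate dv up.

s**3*cos(s) - 3*s**2*sin(s) + 3*s**2*cos(s) - 6*s*sin(s) - 5*s*cos(s) + 5*sin(s) - 7*cos(s) + C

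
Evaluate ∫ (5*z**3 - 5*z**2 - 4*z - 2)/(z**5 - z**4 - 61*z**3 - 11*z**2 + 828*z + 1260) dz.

8*log(z - 7)/13 - 239*log(z - 5)/616 - 3*log(z + 2)/14 + 17*log(z + 3)/24 - 619*log(z + 6)/858 + C

Factor the denominator: (z - 7)*(z - 5)*(z + 2)*(z + 3)*(z + 6).
Partial-fraction decomposition: -619/(858*(z + 6)) + 17/(24*(z + 3)) - 3/(14*(z + 2)) - 239/(616*(z - 5)) + 8/(13*(z - 7)).
Integrate each term: A/(z−a) contributes A·log|z−a|.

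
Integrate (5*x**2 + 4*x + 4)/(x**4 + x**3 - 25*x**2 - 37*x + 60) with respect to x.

149*log(x - 5)/288 - 13*log(x - 1)/80 + 37*log(x + 3)/32 - 68*log(x + 4)/45 + C

Factor the denominator: (x - 5)*(x - 1)*(x + 3)*(x + 4).
Partial-fraction decomposition: -68/(45*(x + 4)) + 37/(32*(x + 3)) - 13/(80*(x - 1)) + 149/(288*(x - 5)).
Integrate each term: A/(x−a) contributes A·log|x−a|.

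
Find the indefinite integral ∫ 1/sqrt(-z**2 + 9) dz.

Substitute z = 3·sin(θ), so dz = 3·cos(θ) dθ and the radical becomes sqrt(-z**2 + 9) = 3·cos(θ) by the Pythagorean identity.
Integrate the resulting trig expression in θ, then back-substitute θ = asin(z/3), sin(θ) = z/3, cos(θ) = sqrt(-z**2 + 9)/3 (absorbing any constant into C).

asin(z/3) + C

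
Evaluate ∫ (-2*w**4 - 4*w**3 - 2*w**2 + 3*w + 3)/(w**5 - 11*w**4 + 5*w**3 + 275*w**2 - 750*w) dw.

-log(w)/250 - 1169*log(w - 6)/22 + 6411*log(w - 5)/125 - 203*log(w + 5)/1375 - 891/(25*w - 125) + C

Factor the denominator: w*(w - 6)*(w - 5)**2*(w + 5).
Partial-fraction decomposition: -203/(1375*(w + 5)) + 6411/(125*(w - 5)) + 891/(25*(w - 5)**2) - 1169/(22*(w - 6)) - 1/(250*w).
Integrate each term; A/(w−a) gives A·log|w−a|; A/(w−a)² gives −A/(w−a).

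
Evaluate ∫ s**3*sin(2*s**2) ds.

Let u = s², du = 2s ds; rewrite as (1/2)∫ u^1·sin(2u) du.
Now integrate by parts 1 time.

-s**2*cos(2*s**2)/4 + sin(2*s**2)/8 + C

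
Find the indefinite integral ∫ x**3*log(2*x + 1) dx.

x**4*log(2*x + 1)/4 - x**4/16 + x**3/24 - x**2/32 + x/32 - log(2*x + 1)/64 + C

Use integration by parts with u = log(2*x + 1), dv = x**3 dx.
Then du = 2/(2*x + 1) dx and v = x**4/4.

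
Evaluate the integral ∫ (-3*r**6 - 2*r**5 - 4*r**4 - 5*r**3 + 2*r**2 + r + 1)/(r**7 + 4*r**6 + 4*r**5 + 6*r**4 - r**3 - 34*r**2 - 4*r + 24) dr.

Factor the denominator: (r - 1)**2*(r + 1)*(r + 2)*(r + 3)*(r**2 + 4).
Partial-fraction decomposition: -11*(11*r - 46)/(520*(r**2 + 4)) - 937/(208*(r + 3)) + 145/(72*(r + 2)) + 1/(20*(r + 1)) - 47/(144*(r - 1)) - 1/(12*(r - 1)**2).
Integrate each term; A/(r−a) gives A·log|r−a|; the (Br+D)/(r²+p²) term gives a log and an atan.

-47*log(r - 1)/144 + log(r + 1)/20 + 145*log(r + 2)/72 - 937*log(r + 3)/208 - 121*log(r**2 + 4)/1040 + 253*atan(r/2)/520 + 1/(12*r - 12) + C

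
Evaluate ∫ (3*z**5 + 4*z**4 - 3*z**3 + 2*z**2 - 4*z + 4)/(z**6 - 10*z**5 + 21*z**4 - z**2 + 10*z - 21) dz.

1969*log(z - 7)/320 - 491*log(z - 3)/160 + log(z - 1)/8 - 7*log(z + 1)/64 - log(z**2 + 1)/20 - atan(z)/10 + C

Factor the denominator: (z - 7)*(z - 3)*(z - 1)*(z + 1)*(z**2 + 1).
Partial-fraction decomposition: -(z + 1)/(10*(z**2 + 1)) - 7/(64*(z + 1)) + 1/(8*(z - 1)) - 491/(160*(z - 3)) + 1969/(320*(z - 7)).
Integrate each term; A/(z−a) gives A·log|z−a|; the (Bz+D)/(z²+p²) term gives a log and an atan.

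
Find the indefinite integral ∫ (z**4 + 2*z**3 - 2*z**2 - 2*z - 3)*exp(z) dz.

Use integration by parts with u = z**4 + 2*z**3 - 2*z**2 - 2*z - 3, dv = exp(z) dz, so v = exp(z).
Apply parts 4 times (tabular method): alternate signs, differentiate u down to 0, integrate dv up.

(z**4 - 2*z**3 + 4*z**2 - 10*z + 7)*exp(z) + C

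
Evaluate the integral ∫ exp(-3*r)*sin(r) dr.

-3*exp(-3*r)*sin(r)/10 - exp(-3*r)*cos(r)/10 + C

Let I denote the integral. Integrate by parts with u = sin(r), dv = exp(-3*r) dr, so v = -exp(-3*r)/3: I = -exp(-3*r)*sin(r)/3 + (1/3)·∫ exp(-3*r)*cos(r) dr.
Apply parts again with u = cos(r), dv = exp(-3*r) dr: ∫ exp(-3*r)*cos(r) dr = -exp(-3*r)*cos(r)/3 − (1/3)·I. Substituting back brings back I: I = -exp(-3*r)*sin(r)/3 - exp(-3*r)*cos(r)/9 − (1/9)·I.
Solving for I: (1 + 1/9)·I equals the remaining terms, so I = (9/10)·(-exp(-3*r)*sin(r)/3 - exp(-3*r)*cos(r)/9).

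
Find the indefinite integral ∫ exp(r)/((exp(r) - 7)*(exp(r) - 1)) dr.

log(exp(r) - 7)/6 - log(exp(r) - 1)/6 + C

Let u = e^r, du = e^r dr.
The integral becomes ∫ du/((u-1)(u-7)); decompose into partial fractions.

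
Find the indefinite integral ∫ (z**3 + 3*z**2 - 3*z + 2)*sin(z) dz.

Use integration by parts with u = z**3 + 3*z**2 - 3*z + 2, dv = sin(z) dz, so v = -cos(z).
Apply parts 3 times (tabular method): alternate signs, differentiate u down to 0, integrate dv up.

-z**3*cos(z) + 3*z**2*sin(z) - 3*z**2*cos(z) + 6*z*sin(z) + 9*z*cos(z) - 9*sin(z) + 4*cos(z) + C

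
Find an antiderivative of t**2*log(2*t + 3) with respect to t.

t**3*log(2*t + 3)/3 - t**3/9 + t**2/4 - 3*t/4 + 9*log(2*t + 3)/8 + C

Use integration by parts with u = log(2*t + 3), dv = t**2 dt.
Then du = 2/(2*t + 3) dt and v = t**3/3.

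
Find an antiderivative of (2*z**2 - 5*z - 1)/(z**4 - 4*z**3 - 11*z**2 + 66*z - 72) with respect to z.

Factor the denominator: (z - 3)**2*(z - 2)*(z + 4).
Partial-fraction decomposition: -17/(98*(z + 4)) - 1/(2*(z - 2)) + 33/(49*(z - 3)) + 2/(7*(z - 3)**2).
Integrate each term; A/(z−a) gives A·log|z−a|; A/(z−a)² gives −A/(z−a).

33*log(z - 3)/49 - log(z - 2)/2 - 17*log(z + 4)/98 - 2/(7*z - 21) + C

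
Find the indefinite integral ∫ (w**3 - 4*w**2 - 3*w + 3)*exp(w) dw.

Use integration by parts with u = w**3 - 4*w**2 - 3*w + 3, dv = exp(w) dw, so v = exp(w).
Apply parts 3 times (tabular method): alternate signs, differentiate u down to 0, integrate dv up.

(w**3 - 7*w**2 + 11*w - 8)*exp(w) + C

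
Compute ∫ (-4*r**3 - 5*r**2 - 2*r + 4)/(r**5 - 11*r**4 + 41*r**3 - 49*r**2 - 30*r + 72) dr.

Factor the denominator: (r - 4)*(r - 3)**2*(r - 2)*(r + 1).
Partial-fraction decomposition: 1/(48*(r + 1)) + 26/(3*(r - 2)) + 405/(16*(r - 3)) + 155/(4*(r - 3)**2) - 34/(r - 4).
Integrate each term; A/(r−a) gives A·log|r−a|; A/(r−a)² gives −A/(r−a).

-34*log(r - 4) + 405*log(r - 3)/16 + 26*log(r - 2)/3 + log(r + 1)/48 - 155/(4*r - 12) + C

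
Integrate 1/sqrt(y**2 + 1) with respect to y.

Substitute y = tan(θ), so dy = sec(θ)^2 dθ and the radical becomes sqrt(y**2 + 1) = sec(θ) by the Pythagorean identity.
Integrate the resulting trig expression in θ, then back-substitute tan(θ) = y, sec(θ) = sqrt(y**2 + 1) (absorbing any constant into C).

log(y + sqrt(y**2 + 1)) + C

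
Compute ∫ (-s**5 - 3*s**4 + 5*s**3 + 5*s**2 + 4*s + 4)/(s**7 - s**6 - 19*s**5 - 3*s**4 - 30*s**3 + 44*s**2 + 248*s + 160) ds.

-2113*log(s - 5)/14094 + log(s - 2)/162 + 223*log(s + 1)/4050 + log(s + 4)/2430 + 32*log(s**2 + 4)/725 - 72*atan(s/2)/725 + 1/(135*s + 135) + C

Factor the denominator: (s - 5)*(s - 2)*(s + 1)**2*(s + 4)*(s**2 + 4).
Partial-fraction decomposition: 16*(4*s - 9)/(725*(s**2 + 4)) + 1/(2430*(s + 4)) + 223/(4050*(s + 1)) - 1/(135*(s + 1)**2) + 1/(162*(s - 2)) - 2113/(14094*(s - 5)).
Integrate each term; A/(s−a) gives A·log|s−a|; the (Bs+D)/(s²+p²) term gives a log and an atan.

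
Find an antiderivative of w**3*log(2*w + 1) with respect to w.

Use integration by parts with u = log(2*w + 1), dv = w**3 dw.
Then du = 2/(2*w + 1) dw and v = w**4/4.

w**4*log(2*w + 1)/4 - w**4/16 + w**3/24 - w**2/32 + w/32 - log(2*w + 1)/64 + C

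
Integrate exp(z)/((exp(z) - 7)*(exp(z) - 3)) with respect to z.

Let u = e^z, du = e^z dz.
The integral becomes ∫ du/((u-7)(u-3)); decompose into partial fractions.

log(exp(z) - 7)/4 - log(exp(z) - 3)/4 + C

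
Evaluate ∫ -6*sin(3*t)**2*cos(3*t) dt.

Let u = sin(3*t), so du = (3*cos(3*t)) dt.
Rewriting, the integral becomes -2·∫ u^2 du = -2·u^3/3.
Substituting back, u = sin(3*t).

-2*sin(3*t)**3/3 + C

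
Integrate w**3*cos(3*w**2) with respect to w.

Let u = w², du = 2w dw; rewrite as (1/2)∫ u^1·cos(3u) du.
Now integrate by parts 1 time.

w**2*sin(3*w**2)/6 + cos(3*w**2)/18 + C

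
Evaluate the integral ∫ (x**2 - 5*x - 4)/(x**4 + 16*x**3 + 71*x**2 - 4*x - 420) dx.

-5*log(x - 2)/252 - 23*log(x + 5)/7 + 31*log(x + 6)/4 - 40*log(x + 7)/9 + C

Factor the denominator: (x - 2)*(x + 5)*(x + 6)*(x + 7).
Partial-fraction decomposition: -40/(9*(x + 7)) + 31/(4*(x + 6)) - 23/(7*(x + 5)) - 5/(252*(x - 2)).
Integrate each term: A/(x−a) contributes A·log|x−a|.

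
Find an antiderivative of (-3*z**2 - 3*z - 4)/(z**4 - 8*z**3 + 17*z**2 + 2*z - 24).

-32*log(z - 4)/5 + 10*log(z - 3) - 11*log(z - 2)/3 + log(z + 1)/15 + C

Factor the denominator: (z - 4)*(z - 3)*(z - 2)*(z + 1).
Partial-fraction decomposition: 1/(15*(z + 1)) - 11/(3*(z - 2)) + 10/(z - 3) - 32/(5*(z - 4)).
Integrate each term: A/(z−a) contributes A·log|z−a|.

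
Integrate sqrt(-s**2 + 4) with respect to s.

Substitute s = 2·sin(θ), so ds = 2·cos(θ) dθ and the radical becomes sqrt(-s**2 + 4) = 2·cos(θ) by the Pythagorean identity.
Integrate the resulting trig expression in θ, then back-substitute θ = asin(s/2), sin(θ) = s/2, cos(θ) = sqrt(-s**2 + 4)/2 (absorbing any constant into C).

s*sqrt(-s**2 + 4)/2 + 2*asin(s/2) + C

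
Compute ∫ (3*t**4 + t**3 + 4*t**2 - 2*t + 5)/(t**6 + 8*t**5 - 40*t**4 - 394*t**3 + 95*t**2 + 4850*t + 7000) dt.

Factor the denominator: (t - 5)**2*(t + 2)*(t + 4)*(t + 5)*(t + 7).
Partial-fraction decomposition: -1415/(864*(t + 7)) + 373/(120*(t + 5)) - 781/(486*(t + 4)) + 13/(294*(t + 2)) + 175607/(1905120*(t - 5)) + 419/(1512*(t - 5)**2).
Integrate each term; A/(t−a) gives A·log|t−a|; A/(t−a)² gives −A/(t−a).

175607*log(t - 5)/1905120 + 13*log(t + 2)/294 - 781*log(t + 4)/486 + 373*log(t + 5)/120 - 1415*log(t + 7)/864 - 419/(1512*t - 7560) + C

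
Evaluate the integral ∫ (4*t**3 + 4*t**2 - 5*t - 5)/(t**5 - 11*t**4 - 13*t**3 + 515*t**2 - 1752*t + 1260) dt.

-49884*log(t - 6)/4225 + 95*log(t - 5)/8 + log(t - 1)/400 - 191*log(t + 7)/2704 - 973/(65*t - 390) + C

Factor the denominator: (t - 6)**2*(t - 5)*(t - 1)*(t + 7).
Partial-fraction decomposition: -191/(2704*(t + 7)) + 1/(400*(t - 1)) + 95/(8*(t - 5)) - 49884/(4225*(t - 6)) + 973/(65*(t - 6)**2).
Integrate each term; A/(t−a) gives A·log|t−a|; A/(t−a)² gives −A/(t−a).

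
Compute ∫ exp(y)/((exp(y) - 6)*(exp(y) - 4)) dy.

Let u = e^y, du = e^y dy.
The integral becomes ∫ du/((u-6)(u-4)); decompose into partial fractions.

log(exp(y) - 6)/2 - log(exp(y) - 4)/2 + C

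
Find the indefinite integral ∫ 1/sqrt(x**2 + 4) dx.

log(x + sqrt(x**2 + 4)) + C

Substitute x = 2·tan(θ), so dx = 2·sec(θ)^2 dθ and the radical becomes sqrt(x**2 + 4) = 2·sec(θ) by the Pythagorean identity.
Integrate the resulting trig expression in θ, then back-substitute tan(θ) = x/2, sec(θ) = sqrt(x**2 + 4)/2 (absorbing any constant into C).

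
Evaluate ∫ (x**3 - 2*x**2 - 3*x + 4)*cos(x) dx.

Use integration by parts with u = x**3 - 2*x**2 - 3*x + 4, dv = cos(x) dx, so v = sin(x).
Apply parts 3 times (tabular method): alternate signs, differentiate u down to 0, integrate dv up.

x**3*sin(x) - 2*x**2*sin(x) + 3*x**2*cos(x) - 9*x*sin(x) - 4*x*cos(x) + 8*sin(x) - 9*cos(x) + C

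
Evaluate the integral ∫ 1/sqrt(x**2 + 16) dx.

log(x + sqrt(x**2 + 16)) + C

Substitute x = 4·tan(θ), so dx = 4·sec(θ)^2 dθ and the radical becomes sqrt(x**2 + 16) = 4·sec(θ) by the Pythagorean identity.
Integrate the resulting trig expression in θ, then back-substitute tan(θ) = x/4, sec(θ) = sqrt(x**2 + 16)/4 (absorbing any constant into C).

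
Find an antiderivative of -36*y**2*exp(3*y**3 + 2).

Let u = 3*y**3 + 2, so du = (9*y**2) dy.
Rewriting, the integral becomes -4·∫ e^u du = -4·e^u.
Substituting back, u = 3*y**3 + 2.

-4*exp(3*y**3 + 2) + C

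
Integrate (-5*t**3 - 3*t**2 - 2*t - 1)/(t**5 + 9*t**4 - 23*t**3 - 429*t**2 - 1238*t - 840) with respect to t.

Factor the denominator: (t - 7)*(t + 1)*(t + 4)*(t + 5)*(t + 6).
Partial-fraction decomposition: 983/(130*(t + 6)) - 559/(48*(t + 5)) + 93/(22*(t + 4)) - 1/(160*(t + 1)) - 1877/(13728*(t - 7)).
Integrate each term: A/(t−a) contributes A·log|t−a|.

-1877*log(t - 7)/13728 - log(t + 1)/160 + 93*log(t + 4)/22 - 559*log(t + 5)/48 + 983*log(t + 6)/130 + C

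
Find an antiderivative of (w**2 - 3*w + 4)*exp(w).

Use integration by parts with u = w**2 - 3*w + 4, dv = exp(w) dw, so v = exp(w).
Apply parts 2 times (tabular method): alternate signs, differentiate u down to 0, integrate dv up.

(w**2 - 5*w + 9)*exp(w) + C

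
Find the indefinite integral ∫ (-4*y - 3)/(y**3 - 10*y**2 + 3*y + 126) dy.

-31*log(y - 7)/10 + 3*log(y - 6) + log(y + 3)/10 + C

Factor the denominator: (y - 7)*(y - 6)*(y + 3).
Partial-fraction decomposition: 1/(10*(y + 3)) + 3/(y - 6) - 31/(10*(y - 7)).
Integrate each term: A/(y−a) contributes A·log|y−a|.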